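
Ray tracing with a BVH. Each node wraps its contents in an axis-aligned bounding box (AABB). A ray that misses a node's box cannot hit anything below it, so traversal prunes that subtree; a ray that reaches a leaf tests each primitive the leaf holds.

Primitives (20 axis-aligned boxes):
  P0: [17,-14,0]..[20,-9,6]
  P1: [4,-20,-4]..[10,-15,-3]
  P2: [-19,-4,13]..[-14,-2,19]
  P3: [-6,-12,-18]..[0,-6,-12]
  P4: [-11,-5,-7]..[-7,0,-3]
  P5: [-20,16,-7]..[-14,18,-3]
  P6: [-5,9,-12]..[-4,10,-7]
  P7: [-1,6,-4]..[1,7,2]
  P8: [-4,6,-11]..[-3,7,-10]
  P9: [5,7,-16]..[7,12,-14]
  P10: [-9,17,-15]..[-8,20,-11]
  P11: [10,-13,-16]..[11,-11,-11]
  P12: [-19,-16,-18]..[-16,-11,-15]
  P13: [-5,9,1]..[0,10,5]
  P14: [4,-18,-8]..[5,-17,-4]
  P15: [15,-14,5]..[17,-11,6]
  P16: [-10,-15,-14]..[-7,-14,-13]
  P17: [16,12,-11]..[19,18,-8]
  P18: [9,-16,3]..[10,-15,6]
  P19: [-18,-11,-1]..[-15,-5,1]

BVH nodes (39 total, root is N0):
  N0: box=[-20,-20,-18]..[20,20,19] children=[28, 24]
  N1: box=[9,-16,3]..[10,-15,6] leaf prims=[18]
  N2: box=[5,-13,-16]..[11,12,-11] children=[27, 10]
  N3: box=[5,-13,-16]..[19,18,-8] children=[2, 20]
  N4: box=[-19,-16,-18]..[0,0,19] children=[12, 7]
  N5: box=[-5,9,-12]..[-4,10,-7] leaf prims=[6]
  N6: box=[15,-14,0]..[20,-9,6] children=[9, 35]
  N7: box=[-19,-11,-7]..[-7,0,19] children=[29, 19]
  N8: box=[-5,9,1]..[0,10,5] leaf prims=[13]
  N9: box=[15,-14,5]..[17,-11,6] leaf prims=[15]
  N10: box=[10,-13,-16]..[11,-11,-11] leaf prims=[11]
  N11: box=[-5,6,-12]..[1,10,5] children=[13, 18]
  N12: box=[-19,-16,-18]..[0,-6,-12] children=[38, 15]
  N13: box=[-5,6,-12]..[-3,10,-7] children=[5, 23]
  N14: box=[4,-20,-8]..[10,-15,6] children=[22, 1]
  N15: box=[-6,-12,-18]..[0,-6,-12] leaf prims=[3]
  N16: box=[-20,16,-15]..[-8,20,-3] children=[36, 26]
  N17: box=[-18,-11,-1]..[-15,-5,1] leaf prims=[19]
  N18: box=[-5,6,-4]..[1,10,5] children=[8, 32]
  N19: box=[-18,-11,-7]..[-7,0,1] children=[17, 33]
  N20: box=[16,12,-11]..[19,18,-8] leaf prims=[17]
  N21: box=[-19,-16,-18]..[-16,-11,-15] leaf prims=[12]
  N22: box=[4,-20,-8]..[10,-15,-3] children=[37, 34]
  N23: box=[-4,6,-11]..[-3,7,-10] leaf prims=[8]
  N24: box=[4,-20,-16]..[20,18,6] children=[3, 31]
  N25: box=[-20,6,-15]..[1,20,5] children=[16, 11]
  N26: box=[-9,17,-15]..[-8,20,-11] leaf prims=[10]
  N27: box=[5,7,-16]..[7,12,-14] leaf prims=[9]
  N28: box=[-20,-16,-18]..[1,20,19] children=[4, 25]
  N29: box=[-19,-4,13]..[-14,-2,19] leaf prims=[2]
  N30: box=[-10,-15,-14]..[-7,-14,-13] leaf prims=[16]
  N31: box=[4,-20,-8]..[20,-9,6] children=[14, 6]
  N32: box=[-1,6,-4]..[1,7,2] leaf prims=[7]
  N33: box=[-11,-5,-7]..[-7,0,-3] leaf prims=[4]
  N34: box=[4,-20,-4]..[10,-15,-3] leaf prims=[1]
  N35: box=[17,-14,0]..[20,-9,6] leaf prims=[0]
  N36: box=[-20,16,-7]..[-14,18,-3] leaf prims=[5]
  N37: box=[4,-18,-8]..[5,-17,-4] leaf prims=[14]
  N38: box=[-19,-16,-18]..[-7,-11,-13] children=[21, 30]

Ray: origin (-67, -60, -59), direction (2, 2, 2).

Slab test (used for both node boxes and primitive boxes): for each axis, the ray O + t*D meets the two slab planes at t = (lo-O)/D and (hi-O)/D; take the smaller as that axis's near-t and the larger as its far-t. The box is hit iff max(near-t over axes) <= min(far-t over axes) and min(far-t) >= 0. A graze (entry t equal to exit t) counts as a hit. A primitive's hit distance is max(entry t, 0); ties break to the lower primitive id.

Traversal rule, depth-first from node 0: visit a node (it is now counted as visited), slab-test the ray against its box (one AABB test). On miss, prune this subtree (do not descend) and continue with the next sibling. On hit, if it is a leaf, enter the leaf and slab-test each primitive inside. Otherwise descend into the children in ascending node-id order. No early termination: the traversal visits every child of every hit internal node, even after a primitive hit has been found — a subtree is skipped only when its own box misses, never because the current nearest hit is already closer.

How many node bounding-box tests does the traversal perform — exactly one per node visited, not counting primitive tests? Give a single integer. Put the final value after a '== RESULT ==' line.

Trace the traversal:
N0 x:[47/2,87/2] y:[20,40] z:[41/2,39] -> hit [47/2,39], descend [24, 28]
  N24 x:[71/2,87/2] y:[20,39] z:[43/2,65/2] -> miss, prune
  N28 x:[47/2,34] y:[22,40] z:[41/2,39] -> hit [47/2,34], descend [4, 25]
    N4 x:[24,67/2] y:[22,30] z:[41/2,39] -> hit [24,30], descend [7, 12]
      N7 x:[24,30] y:[49/2,30] z:[26,39] -> hit [26,30], descend [19, 29]
        N19 x:[49/2,30] y:[49/2,30] z:[26,30] -> hit [26,30], descend [17, 33]
          N17 x:[49/2,26] y:[49/2,55/2] z:[29,30] -> miss, prune
          N33 x:[28,30] y:[55/2,30] z:[26,28] -> hit [28,28] leaf, test {P4@t=28}
        N29 x:[24,53/2] y:[28,29] z:[36,39] -> miss, prune
      N12 x:[24,67/2] y:[22,27] z:[41/2,47/2] -> miss, prune
    N25 x:[47/2,34] y:[33,40] z:[22,32] -> miss, prune

11 AABB tests over nodes [0, 24, 28, 4, 7, 19, 17, 33, 29, 12, 25]; 1 leaf entered; closest P4.

== RESULT ==
11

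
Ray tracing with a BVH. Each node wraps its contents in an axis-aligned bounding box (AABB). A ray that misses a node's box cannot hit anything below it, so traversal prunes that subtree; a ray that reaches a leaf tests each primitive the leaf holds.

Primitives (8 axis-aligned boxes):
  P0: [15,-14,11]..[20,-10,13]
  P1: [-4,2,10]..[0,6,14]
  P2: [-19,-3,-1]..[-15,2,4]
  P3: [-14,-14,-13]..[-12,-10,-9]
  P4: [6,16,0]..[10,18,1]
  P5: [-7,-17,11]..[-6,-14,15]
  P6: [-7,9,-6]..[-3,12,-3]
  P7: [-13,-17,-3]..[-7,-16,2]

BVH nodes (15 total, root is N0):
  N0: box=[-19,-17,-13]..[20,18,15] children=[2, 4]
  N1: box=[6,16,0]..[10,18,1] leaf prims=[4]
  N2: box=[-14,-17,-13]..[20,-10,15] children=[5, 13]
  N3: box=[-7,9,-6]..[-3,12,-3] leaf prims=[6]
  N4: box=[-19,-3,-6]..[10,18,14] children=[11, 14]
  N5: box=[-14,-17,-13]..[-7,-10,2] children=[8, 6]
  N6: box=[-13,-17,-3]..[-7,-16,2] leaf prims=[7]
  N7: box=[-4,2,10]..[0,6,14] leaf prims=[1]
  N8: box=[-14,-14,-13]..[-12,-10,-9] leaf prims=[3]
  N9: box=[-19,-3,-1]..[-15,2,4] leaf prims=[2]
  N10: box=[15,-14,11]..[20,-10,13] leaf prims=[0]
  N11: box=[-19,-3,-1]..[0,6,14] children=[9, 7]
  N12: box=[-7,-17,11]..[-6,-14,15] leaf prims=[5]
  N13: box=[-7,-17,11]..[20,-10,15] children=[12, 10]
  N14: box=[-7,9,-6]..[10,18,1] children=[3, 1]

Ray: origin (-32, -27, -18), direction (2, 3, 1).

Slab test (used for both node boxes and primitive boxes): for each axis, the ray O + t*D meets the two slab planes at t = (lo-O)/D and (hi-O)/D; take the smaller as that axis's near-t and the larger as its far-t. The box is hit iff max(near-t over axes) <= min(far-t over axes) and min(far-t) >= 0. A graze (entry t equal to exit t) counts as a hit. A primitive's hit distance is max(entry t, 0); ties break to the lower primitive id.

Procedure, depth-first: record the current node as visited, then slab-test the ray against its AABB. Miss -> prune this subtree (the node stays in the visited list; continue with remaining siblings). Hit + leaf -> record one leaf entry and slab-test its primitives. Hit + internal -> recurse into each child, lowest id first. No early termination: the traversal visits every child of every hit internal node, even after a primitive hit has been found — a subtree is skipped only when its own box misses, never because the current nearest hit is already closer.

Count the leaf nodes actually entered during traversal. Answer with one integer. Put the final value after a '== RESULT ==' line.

Trace the traversal:
N0 x:[13/2,26] y:[10/3,15] z:[5,33] -> hit [13/2,15], descend [2, 4]
  N2 x:[9,26] y:[10/3,17/3] z:[5,33] -> miss, prune
  N4 x:[13/2,21] y:[8,15] z:[12,32] -> hit [12,15], descend [11, 14]
    N11 x:[13/2,16] y:[8,11] z:[17,32] -> miss, prune
    N14 x:[25/2,21] y:[12,15] z:[12,19] -> hit [25/2,15], descend [1, 3]
      N1 x:[19,21] y:[43/3,15] z:[18,19] -> miss, prune
      N3 x:[25/2,29/2] y:[12,13] z:[12,15] -> hit [25/2,13] leaf, test {P6@t=25/2}

Summary -> nodes [0, 2, 4, 11, 14, 1, 3]; box-tests=7; leaf-entries=1; first=P6

== RESULT ==
1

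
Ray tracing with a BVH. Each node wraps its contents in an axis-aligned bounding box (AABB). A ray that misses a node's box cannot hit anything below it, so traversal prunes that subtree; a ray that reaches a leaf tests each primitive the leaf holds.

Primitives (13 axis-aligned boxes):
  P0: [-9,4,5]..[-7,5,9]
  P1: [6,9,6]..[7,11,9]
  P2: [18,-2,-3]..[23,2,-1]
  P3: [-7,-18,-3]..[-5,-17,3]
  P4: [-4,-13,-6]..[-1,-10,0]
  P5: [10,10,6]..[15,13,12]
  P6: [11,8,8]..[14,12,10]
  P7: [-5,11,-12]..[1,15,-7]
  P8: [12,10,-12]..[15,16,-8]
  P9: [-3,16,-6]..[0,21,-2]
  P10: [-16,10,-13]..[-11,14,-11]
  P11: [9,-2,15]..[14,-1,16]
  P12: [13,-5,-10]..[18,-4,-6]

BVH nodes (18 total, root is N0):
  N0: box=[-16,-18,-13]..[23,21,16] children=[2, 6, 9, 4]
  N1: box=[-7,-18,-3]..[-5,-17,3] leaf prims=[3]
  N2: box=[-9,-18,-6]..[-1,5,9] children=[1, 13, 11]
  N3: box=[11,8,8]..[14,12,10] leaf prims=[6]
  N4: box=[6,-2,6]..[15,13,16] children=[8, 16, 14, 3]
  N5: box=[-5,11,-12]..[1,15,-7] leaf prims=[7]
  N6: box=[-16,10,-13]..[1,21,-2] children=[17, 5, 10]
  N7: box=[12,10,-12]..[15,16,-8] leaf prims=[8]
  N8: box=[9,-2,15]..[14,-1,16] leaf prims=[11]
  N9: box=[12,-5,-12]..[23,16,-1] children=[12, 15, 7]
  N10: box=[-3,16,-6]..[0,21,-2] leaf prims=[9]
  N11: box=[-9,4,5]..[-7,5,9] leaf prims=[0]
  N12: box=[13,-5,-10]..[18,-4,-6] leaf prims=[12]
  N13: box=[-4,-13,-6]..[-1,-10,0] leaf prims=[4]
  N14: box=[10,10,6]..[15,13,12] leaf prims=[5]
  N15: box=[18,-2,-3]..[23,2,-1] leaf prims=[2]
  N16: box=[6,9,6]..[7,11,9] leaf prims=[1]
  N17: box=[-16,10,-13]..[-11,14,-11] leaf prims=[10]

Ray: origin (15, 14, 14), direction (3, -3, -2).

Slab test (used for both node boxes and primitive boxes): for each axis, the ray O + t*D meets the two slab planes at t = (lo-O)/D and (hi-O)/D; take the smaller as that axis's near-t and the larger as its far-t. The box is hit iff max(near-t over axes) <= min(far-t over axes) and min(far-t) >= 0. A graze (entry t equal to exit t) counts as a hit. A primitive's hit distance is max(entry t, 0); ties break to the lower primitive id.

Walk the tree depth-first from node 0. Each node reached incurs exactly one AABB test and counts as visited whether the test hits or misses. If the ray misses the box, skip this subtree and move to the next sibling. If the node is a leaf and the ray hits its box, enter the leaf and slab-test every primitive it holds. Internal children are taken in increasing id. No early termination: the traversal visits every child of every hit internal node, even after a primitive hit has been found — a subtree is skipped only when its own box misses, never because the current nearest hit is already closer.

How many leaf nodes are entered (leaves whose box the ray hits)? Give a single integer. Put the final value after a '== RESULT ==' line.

Trace the traversal:
N0 x:[-31/3,8/3] y:[-7/3,32/3] z:[-1,27/2] -> hit [-1,8/3], descend [2, 4, 6, 9]
  N2 x:[-8,-16/3] y:[3,32/3] z:[5/2,10] -> miss, prune
  N4 x:[-3,0] y:[1/3,16/3] z:[-1,4] -> miss, prune
  N6 x:[-31/3,-14/3] y:[-7/3,4/3] z:[8,27/2] -> miss, prune
  N9 x:[-1,8/3] y:[-2/3,19/3] z:[15/2,13] -> miss, prune

order=[0, 2, 4, 6, 9]  |boxes|=5  |leaves|=0  hit=miss

== RESULT ==
0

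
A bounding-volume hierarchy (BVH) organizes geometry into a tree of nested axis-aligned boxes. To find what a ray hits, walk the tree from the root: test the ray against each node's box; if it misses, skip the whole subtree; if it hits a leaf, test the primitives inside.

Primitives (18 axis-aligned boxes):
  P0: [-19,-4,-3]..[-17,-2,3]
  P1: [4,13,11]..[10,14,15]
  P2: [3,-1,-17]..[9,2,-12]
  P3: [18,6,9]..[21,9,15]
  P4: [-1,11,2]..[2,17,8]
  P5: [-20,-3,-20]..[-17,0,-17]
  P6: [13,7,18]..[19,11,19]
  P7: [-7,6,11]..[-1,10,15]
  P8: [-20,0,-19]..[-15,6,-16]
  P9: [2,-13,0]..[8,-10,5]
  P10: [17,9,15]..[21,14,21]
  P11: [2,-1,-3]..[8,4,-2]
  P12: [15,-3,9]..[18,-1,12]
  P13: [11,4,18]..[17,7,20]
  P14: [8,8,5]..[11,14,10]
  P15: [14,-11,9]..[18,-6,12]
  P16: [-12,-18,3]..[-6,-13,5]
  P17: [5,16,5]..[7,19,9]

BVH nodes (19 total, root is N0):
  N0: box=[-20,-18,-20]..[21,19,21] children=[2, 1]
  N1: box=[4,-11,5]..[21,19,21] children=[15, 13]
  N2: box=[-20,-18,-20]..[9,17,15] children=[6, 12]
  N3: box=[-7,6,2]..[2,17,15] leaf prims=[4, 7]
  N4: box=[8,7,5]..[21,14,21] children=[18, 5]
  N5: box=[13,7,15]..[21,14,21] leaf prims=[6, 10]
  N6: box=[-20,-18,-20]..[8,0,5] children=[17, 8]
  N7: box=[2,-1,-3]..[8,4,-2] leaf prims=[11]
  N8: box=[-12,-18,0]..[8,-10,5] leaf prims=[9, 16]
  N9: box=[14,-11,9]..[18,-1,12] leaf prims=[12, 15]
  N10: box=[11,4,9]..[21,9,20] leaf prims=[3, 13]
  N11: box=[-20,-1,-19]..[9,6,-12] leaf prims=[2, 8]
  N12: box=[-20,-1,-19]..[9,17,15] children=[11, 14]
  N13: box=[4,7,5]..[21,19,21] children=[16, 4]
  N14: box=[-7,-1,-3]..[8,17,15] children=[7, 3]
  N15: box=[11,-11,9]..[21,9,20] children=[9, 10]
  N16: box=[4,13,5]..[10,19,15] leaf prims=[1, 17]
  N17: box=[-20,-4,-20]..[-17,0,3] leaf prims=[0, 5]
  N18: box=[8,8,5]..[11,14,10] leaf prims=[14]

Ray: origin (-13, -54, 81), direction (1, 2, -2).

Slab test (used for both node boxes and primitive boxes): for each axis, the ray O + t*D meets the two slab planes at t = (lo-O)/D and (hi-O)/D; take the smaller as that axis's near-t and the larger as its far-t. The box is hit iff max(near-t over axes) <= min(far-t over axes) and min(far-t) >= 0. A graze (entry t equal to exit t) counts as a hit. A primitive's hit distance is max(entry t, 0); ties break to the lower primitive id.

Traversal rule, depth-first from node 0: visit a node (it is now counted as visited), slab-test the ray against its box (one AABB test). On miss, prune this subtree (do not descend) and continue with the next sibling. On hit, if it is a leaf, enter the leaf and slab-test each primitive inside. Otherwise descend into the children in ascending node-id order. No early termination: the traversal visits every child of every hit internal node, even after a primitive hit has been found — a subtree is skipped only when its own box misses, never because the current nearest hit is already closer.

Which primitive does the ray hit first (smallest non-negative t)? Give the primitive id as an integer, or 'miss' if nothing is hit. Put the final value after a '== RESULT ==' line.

Traverse from the root:
N0 x:[-7,34] y:[18,73/2] z:[30,101/2] -> hit [30,34], descend [1, 2]
  N1 x:[17,34] y:[43/2,73/2] z:[30,38] -> hit [30,34], descend [13, 15]
    N13 x:[17,34] y:[61/2,73/2] z:[30,38] -> hit [61/2,34], descend [4, 16]
      N4 x:[21,34] y:[61/2,34] z:[30,38] -> hit [61/2,34], descend [5, 18]
        N5 x:[26,34] y:[61/2,34] z:[30,33] -> hit [61/2,33] leaf, test {P6@t=31, P10@t=63/2}
        N18 x:[21,24] y:[31,34] z:[71/2,38] -> miss, prune
      N16 x:[17,23] y:[67/2,73/2] z:[33,38] -> miss, prune
    N15 x:[24,34] y:[43/2,63/2] z:[61/2,36] -> hit [61/2,63/2], descend [9, 10]
      N9 x:[27,31] y:[43/2,53/2] z:[69/2,36] -> miss, prune
      N10 x:[24,34] y:[29,63/2] z:[61/2,36] -> hit [61/2,63/2] leaf, test {P3(miss), P13(miss)}
  N2 x:[-7,22] y:[18,71/2] z:[33,101/2] -> miss, prune

order=[0, 1, 13, 4, 5, 18, 16, 15, 9, 10, 2]  |boxes|=11  |leaves|=2  hit=P6

== RESULT ==
6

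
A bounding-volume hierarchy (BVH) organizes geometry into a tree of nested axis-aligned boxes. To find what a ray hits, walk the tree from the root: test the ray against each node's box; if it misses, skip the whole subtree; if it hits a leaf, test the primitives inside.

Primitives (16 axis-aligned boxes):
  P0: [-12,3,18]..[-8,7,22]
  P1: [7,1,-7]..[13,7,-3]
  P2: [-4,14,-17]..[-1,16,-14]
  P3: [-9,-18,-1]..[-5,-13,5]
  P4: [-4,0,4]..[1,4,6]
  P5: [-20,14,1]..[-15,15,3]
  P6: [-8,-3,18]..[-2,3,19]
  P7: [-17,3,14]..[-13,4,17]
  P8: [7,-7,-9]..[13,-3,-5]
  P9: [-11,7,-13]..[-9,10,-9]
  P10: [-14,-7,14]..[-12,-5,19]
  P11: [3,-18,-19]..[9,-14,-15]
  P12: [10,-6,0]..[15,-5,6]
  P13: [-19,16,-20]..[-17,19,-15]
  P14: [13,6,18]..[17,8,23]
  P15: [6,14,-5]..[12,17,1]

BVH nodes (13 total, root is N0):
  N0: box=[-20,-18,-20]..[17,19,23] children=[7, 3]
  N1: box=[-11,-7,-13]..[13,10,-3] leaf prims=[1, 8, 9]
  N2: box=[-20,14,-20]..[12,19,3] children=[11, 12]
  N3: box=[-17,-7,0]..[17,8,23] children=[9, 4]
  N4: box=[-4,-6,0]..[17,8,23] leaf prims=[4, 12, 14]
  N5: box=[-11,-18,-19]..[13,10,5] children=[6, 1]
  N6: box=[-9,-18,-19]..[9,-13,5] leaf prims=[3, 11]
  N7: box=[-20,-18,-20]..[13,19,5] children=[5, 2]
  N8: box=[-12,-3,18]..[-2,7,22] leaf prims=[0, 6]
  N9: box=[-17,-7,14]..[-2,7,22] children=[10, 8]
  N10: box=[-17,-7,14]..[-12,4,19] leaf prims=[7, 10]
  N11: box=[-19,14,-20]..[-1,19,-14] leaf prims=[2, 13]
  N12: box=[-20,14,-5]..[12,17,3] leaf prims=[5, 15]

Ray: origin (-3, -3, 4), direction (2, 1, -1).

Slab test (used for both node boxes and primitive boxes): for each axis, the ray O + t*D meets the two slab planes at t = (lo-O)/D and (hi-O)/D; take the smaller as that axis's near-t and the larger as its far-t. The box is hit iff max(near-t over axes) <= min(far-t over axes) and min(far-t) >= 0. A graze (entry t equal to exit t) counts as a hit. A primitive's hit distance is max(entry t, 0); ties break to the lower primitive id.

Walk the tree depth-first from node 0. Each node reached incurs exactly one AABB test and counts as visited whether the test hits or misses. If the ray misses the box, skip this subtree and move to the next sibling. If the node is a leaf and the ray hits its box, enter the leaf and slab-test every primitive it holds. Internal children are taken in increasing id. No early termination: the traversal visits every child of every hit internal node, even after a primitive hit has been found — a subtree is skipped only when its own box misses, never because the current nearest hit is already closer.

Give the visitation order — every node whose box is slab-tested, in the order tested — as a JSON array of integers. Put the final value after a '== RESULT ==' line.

Traverse from the root:
N0 x:[-17/2,10] y:[-15,22] z:[-19,24] -> hit [-17/2,10], descend [3, 7]
  N3 x:[-7,10] y:[-4,11] z:[-19,4] -> hit [-4,4], descend [4, 9]
    N4 x:[-1/2,10] y:[-3,11] z:[-19,4] -> hit [-1/2,4] leaf, test {P4(miss), P12(miss), P14(miss)}
    N9 x:[-7,1/2] y:[-4,10] z:[-18,-10] -> miss, prune
  N7 x:[-17/2,8] y:[-15,22] z:[-1,24] -> hit [-1,8], descend [2, 5]
    N2 x:[-17/2,15/2] y:[17,22] z:[1,24] -> miss, prune
    N5 x:[-4,8] y:[-15,13] z:[-1,23] -> hit [-1,8], descend [1, 6]
      N1 x:[-4,8] y:[-4,13] z:[7,17] -> hit [7,8] leaf, test {P1@t=7, P8(miss), P9(miss)}
      N6 x:[-3,6] y:[-15,-10] z:[-1,23] -> miss, prune

Visited [0, 3, 4, 9, 7, 2, 5, 1, 6]. Tests: 9 box, 2 leaf. Nearest: P1.

== RESULT ==
[0, 3, 4, 9, 7, 2, 5, 1, 6]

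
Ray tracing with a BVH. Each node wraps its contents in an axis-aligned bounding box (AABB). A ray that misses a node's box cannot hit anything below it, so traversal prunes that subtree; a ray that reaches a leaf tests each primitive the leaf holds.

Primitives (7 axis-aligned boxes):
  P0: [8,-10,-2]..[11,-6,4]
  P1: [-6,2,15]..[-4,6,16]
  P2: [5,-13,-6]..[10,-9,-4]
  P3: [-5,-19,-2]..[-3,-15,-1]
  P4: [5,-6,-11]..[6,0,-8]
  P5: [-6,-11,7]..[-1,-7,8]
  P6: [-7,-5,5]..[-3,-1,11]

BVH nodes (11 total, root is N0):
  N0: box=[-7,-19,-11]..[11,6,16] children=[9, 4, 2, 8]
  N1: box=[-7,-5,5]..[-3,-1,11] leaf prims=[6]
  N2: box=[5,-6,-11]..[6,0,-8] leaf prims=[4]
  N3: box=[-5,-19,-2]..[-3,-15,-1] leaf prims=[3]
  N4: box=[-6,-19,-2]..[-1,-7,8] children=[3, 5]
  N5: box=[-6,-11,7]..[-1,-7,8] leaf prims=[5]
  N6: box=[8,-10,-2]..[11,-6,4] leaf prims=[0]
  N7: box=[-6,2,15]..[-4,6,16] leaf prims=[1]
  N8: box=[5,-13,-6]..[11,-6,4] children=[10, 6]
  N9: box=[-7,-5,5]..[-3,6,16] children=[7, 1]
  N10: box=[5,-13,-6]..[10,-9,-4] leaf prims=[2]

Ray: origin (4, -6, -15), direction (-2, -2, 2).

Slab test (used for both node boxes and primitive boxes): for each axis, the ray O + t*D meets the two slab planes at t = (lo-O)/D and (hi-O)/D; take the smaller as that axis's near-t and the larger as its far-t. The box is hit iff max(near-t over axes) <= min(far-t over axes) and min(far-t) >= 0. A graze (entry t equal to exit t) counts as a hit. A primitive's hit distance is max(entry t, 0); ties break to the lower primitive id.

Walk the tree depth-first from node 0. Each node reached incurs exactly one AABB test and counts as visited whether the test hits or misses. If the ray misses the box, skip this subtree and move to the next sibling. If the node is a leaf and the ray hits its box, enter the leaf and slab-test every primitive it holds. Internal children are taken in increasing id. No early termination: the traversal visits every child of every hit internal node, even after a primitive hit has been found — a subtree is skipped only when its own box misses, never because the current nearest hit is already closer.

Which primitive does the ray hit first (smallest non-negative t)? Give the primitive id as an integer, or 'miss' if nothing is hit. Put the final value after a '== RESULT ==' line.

Trace the traversal:
N0 x:[-7/2,11/2] y:[-6,13/2] z:[2,31/2] -> hit [2,11/2], descend [2, 4, 8, 9]
  N2 x:[-1,-1/2] y:[-3,0] z:[2,7/2] -> miss, prune
  N4 x:[5/2,5] y:[1/2,13/2] z:[13/2,23/2] -> miss, prune
  N8 x:[-7/2,-1/2] y:[0,7/2] z:[9/2,19/2] -> miss, prune
  N9 x:[7/2,11/2] y:[-6,-1/2] z:[10,31/2] -> miss, prune

5 AABB tests over nodes [0, 2, 4, 8, 9]; 0 leaves entered; closest miss.

== RESULT ==
miss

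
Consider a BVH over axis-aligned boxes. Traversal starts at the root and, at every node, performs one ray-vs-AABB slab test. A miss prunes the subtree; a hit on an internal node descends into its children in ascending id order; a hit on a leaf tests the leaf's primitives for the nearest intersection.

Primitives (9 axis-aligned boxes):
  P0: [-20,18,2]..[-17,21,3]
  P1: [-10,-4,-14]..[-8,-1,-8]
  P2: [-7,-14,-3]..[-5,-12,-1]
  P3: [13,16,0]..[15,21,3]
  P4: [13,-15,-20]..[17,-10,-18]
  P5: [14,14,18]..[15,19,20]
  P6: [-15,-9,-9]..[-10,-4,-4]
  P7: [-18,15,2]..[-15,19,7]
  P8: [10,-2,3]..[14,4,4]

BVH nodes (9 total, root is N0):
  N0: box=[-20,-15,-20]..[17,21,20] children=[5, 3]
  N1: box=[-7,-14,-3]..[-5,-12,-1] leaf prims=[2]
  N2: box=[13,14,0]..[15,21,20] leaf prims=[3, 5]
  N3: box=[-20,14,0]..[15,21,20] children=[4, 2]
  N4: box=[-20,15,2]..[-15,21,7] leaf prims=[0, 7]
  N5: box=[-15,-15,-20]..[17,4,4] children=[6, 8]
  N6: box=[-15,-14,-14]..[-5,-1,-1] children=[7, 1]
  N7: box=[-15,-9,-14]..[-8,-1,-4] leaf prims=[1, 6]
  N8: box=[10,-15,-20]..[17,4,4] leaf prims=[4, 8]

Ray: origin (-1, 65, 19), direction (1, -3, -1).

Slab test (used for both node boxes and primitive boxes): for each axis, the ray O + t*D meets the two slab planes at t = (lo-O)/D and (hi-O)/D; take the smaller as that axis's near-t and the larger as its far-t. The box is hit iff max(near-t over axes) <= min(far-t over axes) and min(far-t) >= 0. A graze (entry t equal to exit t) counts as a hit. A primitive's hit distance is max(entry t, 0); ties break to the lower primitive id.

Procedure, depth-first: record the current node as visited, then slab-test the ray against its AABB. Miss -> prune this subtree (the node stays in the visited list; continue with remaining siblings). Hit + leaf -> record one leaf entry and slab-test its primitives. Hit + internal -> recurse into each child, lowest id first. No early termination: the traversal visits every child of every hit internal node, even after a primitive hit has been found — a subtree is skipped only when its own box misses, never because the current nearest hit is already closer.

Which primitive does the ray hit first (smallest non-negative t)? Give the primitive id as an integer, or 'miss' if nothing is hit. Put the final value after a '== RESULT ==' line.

Traverse from the root:
N0 x:[-19,18] y:[44/3,80/3] z:[-1,39] -> hit [44/3,18], descend [3, 5]
  N3 x:[-19,16] y:[44/3,17] z:[-1,19] -> hit [44/3,16], descend [2, 4]
    N2 x:[14,16] y:[44/3,17] z:[-1,19] -> hit [44/3,16] leaf, test {P3@t=16, P5(miss)}
    N4 x:[-19,-14] y:[44/3,50/3] z:[12,17] -> miss, prune
  N5 x:[-14,18] y:[61/3,80/3] z:[15,39] -> miss, prune

5 AABB tests over nodes [0, 3, 2, 4, 5]; 1 leaf entered; closest P3.

== RESULT ==
3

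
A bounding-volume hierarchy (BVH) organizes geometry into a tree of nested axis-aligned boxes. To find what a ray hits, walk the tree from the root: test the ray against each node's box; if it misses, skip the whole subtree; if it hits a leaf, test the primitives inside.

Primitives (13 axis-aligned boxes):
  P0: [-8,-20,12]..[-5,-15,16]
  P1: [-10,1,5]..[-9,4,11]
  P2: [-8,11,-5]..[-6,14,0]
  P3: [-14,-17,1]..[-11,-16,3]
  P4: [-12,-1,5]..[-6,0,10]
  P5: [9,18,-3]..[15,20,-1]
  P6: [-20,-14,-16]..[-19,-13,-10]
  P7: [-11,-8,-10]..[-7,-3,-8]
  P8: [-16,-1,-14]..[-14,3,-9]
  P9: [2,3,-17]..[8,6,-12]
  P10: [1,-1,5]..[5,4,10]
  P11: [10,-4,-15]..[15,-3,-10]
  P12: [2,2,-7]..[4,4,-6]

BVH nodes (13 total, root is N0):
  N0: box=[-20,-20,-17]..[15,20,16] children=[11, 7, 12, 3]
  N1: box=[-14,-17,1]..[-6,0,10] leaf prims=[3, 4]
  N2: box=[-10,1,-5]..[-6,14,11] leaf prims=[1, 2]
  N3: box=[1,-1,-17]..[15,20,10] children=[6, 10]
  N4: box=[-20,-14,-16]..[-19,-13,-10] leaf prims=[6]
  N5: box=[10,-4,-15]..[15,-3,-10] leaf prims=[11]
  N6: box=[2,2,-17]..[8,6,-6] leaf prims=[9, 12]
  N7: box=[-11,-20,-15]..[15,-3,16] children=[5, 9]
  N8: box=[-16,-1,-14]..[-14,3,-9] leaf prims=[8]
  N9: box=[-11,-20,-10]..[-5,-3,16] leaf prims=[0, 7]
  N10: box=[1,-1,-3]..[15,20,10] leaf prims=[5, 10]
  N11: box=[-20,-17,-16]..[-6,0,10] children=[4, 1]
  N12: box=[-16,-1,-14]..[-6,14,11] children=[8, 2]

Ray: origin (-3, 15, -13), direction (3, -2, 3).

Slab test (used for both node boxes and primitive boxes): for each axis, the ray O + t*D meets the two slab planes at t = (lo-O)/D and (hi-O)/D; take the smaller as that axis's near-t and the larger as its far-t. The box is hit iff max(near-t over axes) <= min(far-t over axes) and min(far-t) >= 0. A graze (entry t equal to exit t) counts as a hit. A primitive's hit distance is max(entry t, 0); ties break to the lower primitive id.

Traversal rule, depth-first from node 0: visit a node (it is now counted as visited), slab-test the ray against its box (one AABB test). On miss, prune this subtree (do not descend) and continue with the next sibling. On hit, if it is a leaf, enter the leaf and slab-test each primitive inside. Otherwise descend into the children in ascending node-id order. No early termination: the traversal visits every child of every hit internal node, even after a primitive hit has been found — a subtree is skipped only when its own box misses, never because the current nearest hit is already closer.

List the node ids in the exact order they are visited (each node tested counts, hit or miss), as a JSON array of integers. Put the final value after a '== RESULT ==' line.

Walk:
N0 x:[-17/3,6] y:[-5/2,35/2] z:[-4/3,29/3] -> hit [-4/3,6], descend [3, 7, 11, 12]
  N3 x:[4/3,6] y:[-5/2,8] z:[-4/3,23/3] -> hit [4/3,6], descend [6, 10]
    N6 x:[5/3,11/3] y:[9/2,13/2] z:[-4/3,7/3] -> miss, prune
    N10 x:[4/3,6] y:[-5/2,8] z:[10/3,23/3] -> hit [10/3,6] leaf, test {P5(miss), P10(miss)}
  N7 x:[-8/3,6] y:[9,35/2] z:[-2/3,29/3] -> miss, prune
  N11 x:[-17/3,-1] y:[15/2,16] z:[-1,23/3] -> miss, prune
  N12 x:[-13/3,-1] y:[1/2,8] z:[-1/3,8] -> miss, prune

7 AABB tests over nodes [0, 3, 6, 10, 7, 11, 12]; 1 leaf entered; closest miss.

== RESULT ==
[0, 3, 6, 10, 7, 11, 12]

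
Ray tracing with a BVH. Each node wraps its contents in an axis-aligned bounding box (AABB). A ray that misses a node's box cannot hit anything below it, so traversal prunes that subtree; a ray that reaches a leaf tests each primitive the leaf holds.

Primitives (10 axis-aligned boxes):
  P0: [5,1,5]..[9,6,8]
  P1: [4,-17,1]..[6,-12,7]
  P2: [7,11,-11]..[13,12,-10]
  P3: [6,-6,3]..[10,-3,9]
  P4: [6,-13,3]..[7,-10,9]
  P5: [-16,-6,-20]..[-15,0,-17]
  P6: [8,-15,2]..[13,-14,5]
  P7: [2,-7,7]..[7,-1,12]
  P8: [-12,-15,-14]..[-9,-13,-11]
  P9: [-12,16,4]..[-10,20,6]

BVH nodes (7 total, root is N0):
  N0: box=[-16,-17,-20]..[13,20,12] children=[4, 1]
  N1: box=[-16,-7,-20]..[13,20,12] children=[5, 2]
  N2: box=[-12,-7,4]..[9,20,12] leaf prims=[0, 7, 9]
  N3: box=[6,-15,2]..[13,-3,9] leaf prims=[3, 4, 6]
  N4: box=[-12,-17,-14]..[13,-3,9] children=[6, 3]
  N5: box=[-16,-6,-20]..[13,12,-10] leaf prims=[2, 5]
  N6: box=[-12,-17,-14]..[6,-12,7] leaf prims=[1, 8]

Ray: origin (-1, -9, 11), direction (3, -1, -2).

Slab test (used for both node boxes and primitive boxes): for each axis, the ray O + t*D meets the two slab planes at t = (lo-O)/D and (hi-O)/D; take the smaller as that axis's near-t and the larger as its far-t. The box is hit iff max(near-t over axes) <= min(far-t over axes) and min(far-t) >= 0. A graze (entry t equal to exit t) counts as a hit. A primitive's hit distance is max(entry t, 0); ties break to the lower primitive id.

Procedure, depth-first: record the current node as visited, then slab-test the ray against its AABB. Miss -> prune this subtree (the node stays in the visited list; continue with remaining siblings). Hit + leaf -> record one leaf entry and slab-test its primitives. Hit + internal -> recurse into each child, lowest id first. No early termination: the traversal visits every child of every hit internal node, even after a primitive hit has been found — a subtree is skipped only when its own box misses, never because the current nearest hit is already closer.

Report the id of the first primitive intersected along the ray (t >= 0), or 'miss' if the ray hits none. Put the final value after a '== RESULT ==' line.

Trace the traversal:
N0 x:[-5,14/3] y:[-29,8] z:[-1/2,31/2] -> hit [-1/2,14/3], descend [1, 4]
  N1 x:[-5,14/3] y:[-29,-2] z:[-1/2,31/2] -> miss, prune
  N4 x:[-11/3,14/3] y:[-6,8] z:[1,25/2] -> hit [1,14/3], descend [3, 6]
    N3 x:[7/3,14/3] y:[-6,6] z:[1,9/2] -> hit [7/3,9/2] leaf, test {P3(miss), P4@t=7/3, P6(miss)}
    N6 x:[-11/3,7/3] y:[3,8] z:[2,25/2] -> miss, prune

5 AABB tests over nodes [0, 1, 4, 3, 6]; 1 leaf entered; closest P4.

== RESULT ==
4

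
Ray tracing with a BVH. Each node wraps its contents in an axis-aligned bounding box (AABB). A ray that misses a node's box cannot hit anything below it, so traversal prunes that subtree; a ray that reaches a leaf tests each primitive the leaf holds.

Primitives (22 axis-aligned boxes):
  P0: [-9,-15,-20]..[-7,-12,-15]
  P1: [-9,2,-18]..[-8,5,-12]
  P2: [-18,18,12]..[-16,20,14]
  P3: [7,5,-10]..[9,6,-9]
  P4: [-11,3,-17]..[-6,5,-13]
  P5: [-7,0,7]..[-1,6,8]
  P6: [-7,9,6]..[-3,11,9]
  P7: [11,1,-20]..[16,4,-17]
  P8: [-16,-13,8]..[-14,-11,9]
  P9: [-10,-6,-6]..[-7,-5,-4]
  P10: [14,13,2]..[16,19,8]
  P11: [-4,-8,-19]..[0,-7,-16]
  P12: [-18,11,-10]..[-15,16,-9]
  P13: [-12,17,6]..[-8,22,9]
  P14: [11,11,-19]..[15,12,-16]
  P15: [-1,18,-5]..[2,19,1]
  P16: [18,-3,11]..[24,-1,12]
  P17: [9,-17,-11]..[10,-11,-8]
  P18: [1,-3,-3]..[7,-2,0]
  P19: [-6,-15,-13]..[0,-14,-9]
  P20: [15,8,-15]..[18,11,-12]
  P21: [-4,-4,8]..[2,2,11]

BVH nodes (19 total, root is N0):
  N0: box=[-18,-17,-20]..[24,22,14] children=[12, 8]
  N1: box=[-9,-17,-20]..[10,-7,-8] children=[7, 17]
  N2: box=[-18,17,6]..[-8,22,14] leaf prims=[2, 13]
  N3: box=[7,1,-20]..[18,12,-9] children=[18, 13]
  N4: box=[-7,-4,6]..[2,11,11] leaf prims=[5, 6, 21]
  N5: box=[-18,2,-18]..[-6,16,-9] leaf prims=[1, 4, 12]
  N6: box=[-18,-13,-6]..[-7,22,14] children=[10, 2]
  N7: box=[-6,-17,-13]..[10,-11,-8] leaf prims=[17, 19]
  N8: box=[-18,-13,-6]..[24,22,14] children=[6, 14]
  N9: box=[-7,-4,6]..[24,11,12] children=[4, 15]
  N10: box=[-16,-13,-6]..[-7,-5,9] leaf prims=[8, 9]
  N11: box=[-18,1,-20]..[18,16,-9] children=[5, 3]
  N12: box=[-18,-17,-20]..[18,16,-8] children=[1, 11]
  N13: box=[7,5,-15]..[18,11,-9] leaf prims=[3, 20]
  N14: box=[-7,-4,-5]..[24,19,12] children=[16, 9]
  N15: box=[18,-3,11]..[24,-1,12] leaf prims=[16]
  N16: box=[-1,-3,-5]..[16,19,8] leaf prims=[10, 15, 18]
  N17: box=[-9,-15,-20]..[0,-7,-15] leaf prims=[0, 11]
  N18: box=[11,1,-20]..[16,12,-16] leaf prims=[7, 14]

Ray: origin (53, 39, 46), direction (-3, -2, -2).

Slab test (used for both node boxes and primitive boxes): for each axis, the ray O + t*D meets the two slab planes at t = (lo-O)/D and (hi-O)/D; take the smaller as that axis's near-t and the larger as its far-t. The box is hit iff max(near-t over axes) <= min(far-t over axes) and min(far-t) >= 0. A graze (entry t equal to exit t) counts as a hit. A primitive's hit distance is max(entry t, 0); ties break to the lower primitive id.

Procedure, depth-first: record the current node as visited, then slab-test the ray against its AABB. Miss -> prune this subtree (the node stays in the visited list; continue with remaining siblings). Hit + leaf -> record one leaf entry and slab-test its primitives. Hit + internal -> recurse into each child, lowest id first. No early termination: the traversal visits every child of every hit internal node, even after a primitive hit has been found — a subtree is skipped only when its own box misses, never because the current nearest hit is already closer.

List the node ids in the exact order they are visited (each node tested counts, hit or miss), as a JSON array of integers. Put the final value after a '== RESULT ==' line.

Walk:
N0 x:[29/3,71/3] y:[17/2,28] z:[16,33] -> hit [16,71/3], descend [8, 12]
  N8 x:[29/3,71/3] y:[17/2,26] z:[16,26] -> hit [16,71/3], descend [6, 14]
    N6 x:[20,71/3] y:[17/2,26] z:[16,26] -> hit [20,71/3], descend [2, 10]
      N2 x:[61/3,71/3] y:[17/2,11] z:[16,20] -> miss, prune
      N10 x:[20,23] y:[22,26] z:[37/2,26] -> hit [22,23] leaf, test {P8(miss), P9(miss)}
    N14 x:[29/3,20] y:[10,43/2] z:[17,51/2] -> hit [17,20], descend [9, 16]
      N9 x:[29/3,20] y:[14,43/2] z:[17,20] -> hit [17,20], descend [4, 15]
        N4 x:[17,20] y:[14,43/2] z:[35/2,20] -> hit [35/2,20] leaf, test {P5@t=19, P6(miss), P21@t=37/2}
        N15 x:[29/3,35/3] y:[20,21] z:[17,35/2] -> miss, prune
      N16 x:[37/3,18] y:[10,21] z:[19,51/2] -> miss, prune
  N12 x:[35/3,71/3] y:[23/2,28] z:[27,33] -> miss, prune

order=[0, 8, 6, 2, 10, 14, 9, 4, 15, 16, 12]  |boxes|=11  |leaves|=2  hit=P21

== RESULT ==
[0, 8, 6, 2, 10, 14, 9, 4, 15, 16, 12]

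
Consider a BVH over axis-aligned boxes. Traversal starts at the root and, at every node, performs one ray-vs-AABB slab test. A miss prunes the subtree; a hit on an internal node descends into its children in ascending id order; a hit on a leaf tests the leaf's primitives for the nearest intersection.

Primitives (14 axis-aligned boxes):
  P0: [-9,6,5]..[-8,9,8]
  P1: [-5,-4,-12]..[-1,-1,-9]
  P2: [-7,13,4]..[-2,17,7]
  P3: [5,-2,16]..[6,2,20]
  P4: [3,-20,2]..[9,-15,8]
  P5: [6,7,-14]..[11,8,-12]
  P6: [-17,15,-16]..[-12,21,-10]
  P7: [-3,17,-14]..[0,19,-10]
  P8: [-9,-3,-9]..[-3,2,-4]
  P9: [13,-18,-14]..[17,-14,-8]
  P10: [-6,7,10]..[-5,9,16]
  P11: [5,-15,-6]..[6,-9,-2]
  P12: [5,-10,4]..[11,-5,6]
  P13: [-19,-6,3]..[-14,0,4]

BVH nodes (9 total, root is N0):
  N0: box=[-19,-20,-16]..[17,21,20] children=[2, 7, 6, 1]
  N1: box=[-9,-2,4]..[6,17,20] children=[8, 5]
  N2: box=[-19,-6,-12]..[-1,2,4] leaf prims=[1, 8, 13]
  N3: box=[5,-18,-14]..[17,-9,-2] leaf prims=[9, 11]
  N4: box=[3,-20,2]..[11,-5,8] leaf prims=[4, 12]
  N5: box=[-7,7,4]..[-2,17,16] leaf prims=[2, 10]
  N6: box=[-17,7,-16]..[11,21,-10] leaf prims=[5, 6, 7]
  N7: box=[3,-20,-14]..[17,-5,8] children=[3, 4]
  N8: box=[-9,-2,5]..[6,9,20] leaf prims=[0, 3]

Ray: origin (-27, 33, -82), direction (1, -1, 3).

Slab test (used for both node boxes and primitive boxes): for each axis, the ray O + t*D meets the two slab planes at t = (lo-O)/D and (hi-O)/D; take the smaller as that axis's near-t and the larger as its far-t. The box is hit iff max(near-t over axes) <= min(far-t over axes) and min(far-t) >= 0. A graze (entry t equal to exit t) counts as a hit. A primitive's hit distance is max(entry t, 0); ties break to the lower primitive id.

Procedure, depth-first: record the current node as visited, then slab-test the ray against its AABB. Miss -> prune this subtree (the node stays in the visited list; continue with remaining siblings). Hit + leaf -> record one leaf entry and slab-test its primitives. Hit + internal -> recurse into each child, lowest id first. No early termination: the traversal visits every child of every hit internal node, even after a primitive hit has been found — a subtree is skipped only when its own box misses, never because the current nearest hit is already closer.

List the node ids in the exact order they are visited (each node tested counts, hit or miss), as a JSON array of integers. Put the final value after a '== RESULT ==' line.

Walk:
N0 x:[8,44] y:[12,53] z:[22,34] -> hit [22,34], descend [1, 2, 6, 7]
  N1 x:[18,33] y:[16,35] z:[86/3,34] -> hit [86/3,33], descend [5, 8]
    N5 x:[20,25] y:[16,26] z:[86/3,98/3] -> miss, prune
    N8 x:[18,33] y:[24,35] z:[29,34] -> hit [29,33] leaf, test {P0(miss), P3@t=98/3}
  N2 x:[8,26] y:[31,39] z:[70/3,86/3] -> miss, prune
  N6 x:[10,38] y:[12,26] z:[22,24] -> hit [22,24] leaf, test {P5(miss), P6(miss), P7(miss)}
  N7 x:[30,44] y:[38,53] z:[68/3,30] -> miss, prune

Visited [0, 1, 5, 8, 2, 6, 7]. Tests: 7 box, 2 leaf. Nearest: P3.

== RESULT ==
[0, 1, 5, 8, 2, 6, 7]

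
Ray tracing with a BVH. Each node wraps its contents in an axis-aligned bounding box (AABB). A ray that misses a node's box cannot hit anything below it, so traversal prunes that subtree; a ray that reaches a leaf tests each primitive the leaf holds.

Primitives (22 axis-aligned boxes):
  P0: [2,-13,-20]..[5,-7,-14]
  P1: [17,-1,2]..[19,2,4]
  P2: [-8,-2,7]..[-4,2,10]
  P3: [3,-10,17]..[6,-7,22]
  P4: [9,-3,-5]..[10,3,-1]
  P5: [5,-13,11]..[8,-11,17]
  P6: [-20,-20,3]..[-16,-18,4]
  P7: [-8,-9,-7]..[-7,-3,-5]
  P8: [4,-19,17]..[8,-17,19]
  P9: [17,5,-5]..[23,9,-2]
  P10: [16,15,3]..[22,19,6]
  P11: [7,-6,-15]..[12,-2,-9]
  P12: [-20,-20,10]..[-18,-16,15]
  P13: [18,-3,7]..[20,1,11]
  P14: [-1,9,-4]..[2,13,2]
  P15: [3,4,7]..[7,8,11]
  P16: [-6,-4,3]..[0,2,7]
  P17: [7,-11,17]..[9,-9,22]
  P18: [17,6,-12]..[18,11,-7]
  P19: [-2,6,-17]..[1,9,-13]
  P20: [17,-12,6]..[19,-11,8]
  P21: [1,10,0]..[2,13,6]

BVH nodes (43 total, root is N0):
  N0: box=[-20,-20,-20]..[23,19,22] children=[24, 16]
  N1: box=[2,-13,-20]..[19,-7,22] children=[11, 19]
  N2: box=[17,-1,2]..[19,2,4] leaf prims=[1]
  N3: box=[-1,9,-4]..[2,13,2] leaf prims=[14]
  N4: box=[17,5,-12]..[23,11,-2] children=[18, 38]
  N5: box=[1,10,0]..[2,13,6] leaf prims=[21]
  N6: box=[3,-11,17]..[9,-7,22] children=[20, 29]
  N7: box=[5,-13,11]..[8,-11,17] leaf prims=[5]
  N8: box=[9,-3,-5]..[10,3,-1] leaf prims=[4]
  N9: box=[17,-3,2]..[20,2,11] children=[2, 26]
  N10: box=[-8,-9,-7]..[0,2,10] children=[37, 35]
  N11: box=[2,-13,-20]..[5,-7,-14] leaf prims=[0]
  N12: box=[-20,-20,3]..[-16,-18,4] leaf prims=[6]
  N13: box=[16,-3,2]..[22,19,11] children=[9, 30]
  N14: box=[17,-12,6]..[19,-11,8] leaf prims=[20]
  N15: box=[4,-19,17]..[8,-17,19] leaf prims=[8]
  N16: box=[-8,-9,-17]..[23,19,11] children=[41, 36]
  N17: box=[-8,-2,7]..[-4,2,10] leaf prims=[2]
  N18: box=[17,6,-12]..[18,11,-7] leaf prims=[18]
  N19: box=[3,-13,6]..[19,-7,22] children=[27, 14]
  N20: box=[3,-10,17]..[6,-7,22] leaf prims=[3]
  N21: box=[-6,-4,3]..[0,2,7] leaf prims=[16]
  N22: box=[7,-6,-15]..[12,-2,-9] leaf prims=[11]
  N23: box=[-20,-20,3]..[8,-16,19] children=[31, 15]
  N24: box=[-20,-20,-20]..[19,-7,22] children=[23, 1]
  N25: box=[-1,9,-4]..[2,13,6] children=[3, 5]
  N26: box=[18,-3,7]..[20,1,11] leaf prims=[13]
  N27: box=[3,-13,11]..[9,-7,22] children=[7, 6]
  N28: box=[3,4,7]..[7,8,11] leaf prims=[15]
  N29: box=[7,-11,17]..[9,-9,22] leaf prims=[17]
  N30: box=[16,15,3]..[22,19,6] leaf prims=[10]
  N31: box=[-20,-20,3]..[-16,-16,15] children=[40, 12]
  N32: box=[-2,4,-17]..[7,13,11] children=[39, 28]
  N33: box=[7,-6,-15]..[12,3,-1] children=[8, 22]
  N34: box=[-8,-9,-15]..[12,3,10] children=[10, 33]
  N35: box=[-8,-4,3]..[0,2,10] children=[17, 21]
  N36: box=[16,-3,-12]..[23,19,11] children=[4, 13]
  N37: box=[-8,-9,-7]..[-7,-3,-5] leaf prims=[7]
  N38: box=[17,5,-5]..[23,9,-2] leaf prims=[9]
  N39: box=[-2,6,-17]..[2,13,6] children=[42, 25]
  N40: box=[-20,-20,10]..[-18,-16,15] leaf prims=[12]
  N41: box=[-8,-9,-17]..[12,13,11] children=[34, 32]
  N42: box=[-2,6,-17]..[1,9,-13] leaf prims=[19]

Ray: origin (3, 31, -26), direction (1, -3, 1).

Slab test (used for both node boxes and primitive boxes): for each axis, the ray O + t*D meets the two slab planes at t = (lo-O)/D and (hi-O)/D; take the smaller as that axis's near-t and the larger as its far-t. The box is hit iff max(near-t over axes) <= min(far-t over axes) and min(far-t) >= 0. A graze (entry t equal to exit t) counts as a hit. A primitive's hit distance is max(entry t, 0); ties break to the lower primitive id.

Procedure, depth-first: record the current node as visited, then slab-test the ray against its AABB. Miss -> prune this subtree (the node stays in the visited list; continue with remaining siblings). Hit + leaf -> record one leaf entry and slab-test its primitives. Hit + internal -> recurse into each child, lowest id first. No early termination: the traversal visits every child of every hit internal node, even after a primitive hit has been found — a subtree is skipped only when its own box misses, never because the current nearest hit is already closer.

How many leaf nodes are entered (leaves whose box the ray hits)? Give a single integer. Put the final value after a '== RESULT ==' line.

Walk:
N0 x:[-23,20] y:[4,17] z:[6,48] -> hit [6,17], descend [16, 24]
  N16 x:[-11,20] y:[4,40/3] z:[9,37] -> hit [9,40/3], descend [36, 41]
    N36 x:[13,20] y:[4,34/3] z:[14,37] -> miss, prune
    N41 x:[-11,9] y:[6,40/3] z:[9,37] -> hit [9,9], descend [32, 34]
      N32 x:[-5,4] y:[6,9] z:[9,37] -> miss, prune
      N34 x:[-11,9] y:[28/3,40/3] z:[11,36] -> miss, prune
  N24 x:[-23,16] y:[38/3,17] z:[6,48] -> hit [38/3,16], descend [1, 23]
    N1 x:[-1,16] y:[38/3,44/3] z:[6,48] -> hit [38/3,44/3], descend [11, 19]
      N11 x:[-1,2] y:[38/3,44/3] z:[6,12] -> miss, prune
      N19 x:[0,16] y:[38/3,44/3] z:[32,48] -> miss, prune
    N23 x:[-23,5] y:[47/3,17] z:[29,45] -> miss, prune

11 AABB tests over nodes [0, 16, 36, 41, 32, 34, 24, 1, 11, 19, 23]; 0 leaves entered; closest miss.

== RESULT ==
0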